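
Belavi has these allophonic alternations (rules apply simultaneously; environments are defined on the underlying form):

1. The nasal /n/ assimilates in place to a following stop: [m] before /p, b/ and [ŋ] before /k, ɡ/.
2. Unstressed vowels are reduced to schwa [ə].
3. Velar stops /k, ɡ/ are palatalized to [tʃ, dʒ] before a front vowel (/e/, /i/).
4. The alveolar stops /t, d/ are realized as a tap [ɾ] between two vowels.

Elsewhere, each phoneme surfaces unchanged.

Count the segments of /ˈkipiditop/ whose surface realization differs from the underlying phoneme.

6

Segments that undergo a rule: /k/ → [tʃ] (rule 3); /i/ → [ə] (rule 2); /d/ → [ɾ] (rule 4); /i/ → [ə] (rule 2); /t/ → [ɾ] (rule 4); /o/ → [ə] (rule 2).
All other segments surface unchanged.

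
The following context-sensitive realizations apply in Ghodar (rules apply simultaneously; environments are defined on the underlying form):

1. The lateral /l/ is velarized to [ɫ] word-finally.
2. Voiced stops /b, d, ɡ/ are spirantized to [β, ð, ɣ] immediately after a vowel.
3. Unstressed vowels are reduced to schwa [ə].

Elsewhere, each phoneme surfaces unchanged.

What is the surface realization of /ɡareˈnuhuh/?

/ɡ/ (word-initial): rule 2 targets it, but not immediately after a vowel → unchanged [ɡ].
Rule 3 applies to /a/ (between /ɡ/ and /r/: in an unstressed syllable) → [ə].
/e/ (between /r/ and /n/) occurs in an unstressed syllable → [ə] by rule 3.
/u/ (between /n/ and /h/) is in the target of rule 3 but the environment (in an unstressed syllable) is not met → [u].
/u/ — between /h/ and /h/, in an unstressed syllable — surfaces as [ə] (rule 3).

[ɡərəˈnuhəh]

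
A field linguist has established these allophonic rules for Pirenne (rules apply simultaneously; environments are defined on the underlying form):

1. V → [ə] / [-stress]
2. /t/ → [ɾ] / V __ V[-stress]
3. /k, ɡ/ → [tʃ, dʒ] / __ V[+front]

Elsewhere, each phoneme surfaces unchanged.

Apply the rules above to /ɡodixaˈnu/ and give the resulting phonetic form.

/ɡ/ (word-initial) fails the environment for rule 3, so it stays [ɡ].
/o/ (between /ɡ/ and /d/) occurs in an unstressed syllable → [ə] by rule 1.
Rule 1 applies to /i/ (between /d/ and /x/: in an unstressed syllable) → [ə].
Rule 1 applies to /a/ (between /x/ and /n/: in an unstressed syllable) → [ə].
/u/ — word-final; rule 1 does not apply here → [u].

[ɡədəxəˈnu]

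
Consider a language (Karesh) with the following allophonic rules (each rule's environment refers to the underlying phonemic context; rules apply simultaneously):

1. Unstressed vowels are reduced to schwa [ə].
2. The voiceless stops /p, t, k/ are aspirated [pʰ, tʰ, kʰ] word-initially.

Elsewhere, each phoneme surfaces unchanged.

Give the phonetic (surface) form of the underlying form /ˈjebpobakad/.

[ˈjebpəbəkəd]

/j/ (word-initial): no rule targets it → [j].
/e/ (between /j/ and /b/): rule 1 targets it, but not in an unstressed syllable → unchanged [e].
/b/ (between /e/ and /p/): no rule targets it → [b].
/p/ (between /b/ and /o/): rule 2 targets it, but not word-initially → unchanged [p].
/o/ (between /p/ and /b/): in an unstressed syllable, so rule 1 applies → [ə].
/b/ — not in any rule's target class → [b].
/a/ (between /b/ and /k/): in an unstressed syllable, so rule 1 applies → [ə].
/k/ — between /a/ and /a/; rule 2 does not apply here → [k].
/a/ — between /k/ and /d/, in an unstressed syllable — surfaces as [ə] (rule 1).
/d/ stays [d].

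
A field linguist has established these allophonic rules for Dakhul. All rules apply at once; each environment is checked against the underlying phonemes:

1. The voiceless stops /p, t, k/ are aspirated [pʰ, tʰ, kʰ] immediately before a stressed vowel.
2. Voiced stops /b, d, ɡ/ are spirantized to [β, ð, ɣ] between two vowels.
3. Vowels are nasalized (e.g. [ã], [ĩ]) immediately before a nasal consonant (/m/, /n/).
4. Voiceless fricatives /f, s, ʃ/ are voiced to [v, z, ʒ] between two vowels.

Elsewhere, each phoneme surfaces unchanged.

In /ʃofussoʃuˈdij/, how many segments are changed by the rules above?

3

Segments that undergo a rule: /f/ → [v] (rule 4); /ʃ/ → [ʒ] (rule 4); /d/ → [ð] (rule 2).
All other segments surface unchanged.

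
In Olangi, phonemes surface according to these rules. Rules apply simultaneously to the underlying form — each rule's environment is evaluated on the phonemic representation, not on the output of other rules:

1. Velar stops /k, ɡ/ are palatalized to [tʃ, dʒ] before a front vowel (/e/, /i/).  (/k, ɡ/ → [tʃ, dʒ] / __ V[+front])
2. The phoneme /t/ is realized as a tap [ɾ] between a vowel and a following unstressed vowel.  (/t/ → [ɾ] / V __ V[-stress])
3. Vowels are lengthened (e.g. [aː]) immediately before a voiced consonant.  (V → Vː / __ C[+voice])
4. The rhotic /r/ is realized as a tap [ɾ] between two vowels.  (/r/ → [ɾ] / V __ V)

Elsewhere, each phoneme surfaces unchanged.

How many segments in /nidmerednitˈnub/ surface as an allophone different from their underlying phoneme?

5

Segments that undergo a rule: /i/ → [iː] (rule 3); /e/ → [eː] (rule 3); /r/ → [ɾ] (rule 4); /e/ → [eː] (rule 3); /u/ → [uː] (rule 3).
All other segments surface unchanged.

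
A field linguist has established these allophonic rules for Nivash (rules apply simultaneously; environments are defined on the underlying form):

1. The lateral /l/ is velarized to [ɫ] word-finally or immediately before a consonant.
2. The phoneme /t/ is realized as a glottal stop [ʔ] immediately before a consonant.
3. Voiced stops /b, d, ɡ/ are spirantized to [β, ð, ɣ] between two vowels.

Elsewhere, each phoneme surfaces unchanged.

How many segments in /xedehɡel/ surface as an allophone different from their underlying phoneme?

2

Segments that undergo a rule: /d/ → [ð] (rule 3); /l/ → [ɫ] (rule 1).
All other segments surface unchanged.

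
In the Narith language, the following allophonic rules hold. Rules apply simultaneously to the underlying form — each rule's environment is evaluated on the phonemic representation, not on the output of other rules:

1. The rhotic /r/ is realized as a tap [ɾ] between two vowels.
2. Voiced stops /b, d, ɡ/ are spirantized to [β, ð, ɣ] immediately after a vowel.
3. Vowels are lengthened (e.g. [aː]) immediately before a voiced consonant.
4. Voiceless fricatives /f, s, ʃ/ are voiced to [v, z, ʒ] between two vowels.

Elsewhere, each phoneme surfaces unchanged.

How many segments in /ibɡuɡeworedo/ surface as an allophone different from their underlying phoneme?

9

Segments that undergo a rule: /i/ → [iː] (rule 3); /b/ → [β] (rule 2); /u/ → [uː] (rule 3); /ɡ/ → [ɣ] (rule 2); /e/ → [eː] (rule 3); /o/ → [oː] (rule 3); /r/ → [ɾ] (rule 1); /e/ → [eː] (rule 3); /d/ → [ð] (rule 2).
All other segments surface unchanged.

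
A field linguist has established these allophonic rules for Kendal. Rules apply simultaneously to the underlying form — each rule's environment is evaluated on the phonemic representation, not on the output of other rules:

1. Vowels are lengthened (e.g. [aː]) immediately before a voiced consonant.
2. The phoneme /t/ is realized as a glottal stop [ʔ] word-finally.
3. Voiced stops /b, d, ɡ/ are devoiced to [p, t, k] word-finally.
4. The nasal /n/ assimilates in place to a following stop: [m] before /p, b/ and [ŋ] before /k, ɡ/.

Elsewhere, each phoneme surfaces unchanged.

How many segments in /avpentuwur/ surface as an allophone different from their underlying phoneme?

Segments that undergo a rule: /a/ → [aː] (rule 1); /e/ → [eː] (rule 1); /u/ → [uː] (rule 1); /u/ → [uː] (rule 1).
All other segments surface unchanged.

4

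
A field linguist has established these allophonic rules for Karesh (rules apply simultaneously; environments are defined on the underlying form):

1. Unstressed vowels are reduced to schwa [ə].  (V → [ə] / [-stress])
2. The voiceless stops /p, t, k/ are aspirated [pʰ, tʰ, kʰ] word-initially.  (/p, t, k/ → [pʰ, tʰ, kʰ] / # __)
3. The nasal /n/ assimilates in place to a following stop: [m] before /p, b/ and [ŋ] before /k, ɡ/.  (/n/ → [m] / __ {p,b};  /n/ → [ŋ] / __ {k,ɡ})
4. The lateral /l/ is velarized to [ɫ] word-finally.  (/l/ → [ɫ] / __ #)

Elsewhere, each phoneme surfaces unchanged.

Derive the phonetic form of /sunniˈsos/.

/s/ (word-initial): no rule targets it → [s].
Rule 1 applies to /u/ (between /s/ and /n/: in an unstressed syllable) → [ə].
/n/ — between /u/ and /n/; rule 3 does not apply here → [n].
/n/ (between /n/ and /i/) fails the environment for rule 3, so it stays [n].
Rule 1 applies to /i/ (between /n/ and /s/: in an unstressed syllable) → [ə].
/s/ stays [s].
/o/ — between /s/ and /s/; rule 1 does not apply here → [o].
/s/ (word-final): no rule targets it → [s].

[sənnəˈsos]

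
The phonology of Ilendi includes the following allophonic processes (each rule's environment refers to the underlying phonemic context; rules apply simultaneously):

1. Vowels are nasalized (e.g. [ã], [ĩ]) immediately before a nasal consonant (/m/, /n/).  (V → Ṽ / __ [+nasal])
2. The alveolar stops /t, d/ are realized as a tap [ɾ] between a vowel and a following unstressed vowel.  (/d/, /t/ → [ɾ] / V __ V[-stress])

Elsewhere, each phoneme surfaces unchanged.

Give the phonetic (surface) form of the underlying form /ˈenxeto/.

/e/ (word-initial): before a nasal consonant, so rule 1 applies → [ẽ].
/n/ — not in any rule's target class → [n].
/x/ (between /n/ and /e/) is unaffected → [x].
/e/ (between /x/ and /t/) is in the target of rule 1 but the environment (before a nasal consonant) is not met → [e].
/t/ meets the environment for rule 2 (between a vowel and a following unstressed vowel) → [ɾ].
/o/ (word-final) fails the environment for rule 1, so it stays [o].

[ˈẽnxeɾo]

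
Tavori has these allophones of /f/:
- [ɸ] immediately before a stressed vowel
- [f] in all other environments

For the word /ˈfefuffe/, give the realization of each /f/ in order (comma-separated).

Occurrence 1 (position 1): immediately before a stressed vowel → [ɸ].
Occurrence 2 (position 3): no conditioning environment matches → elsewhere allophone [f].
Occurrence 3 (position 5): no conditioning environment matches → elsewhere allophone [f].
Occurrence 4 (position 6): no conditioning environment matches → elsewhere allophone [f].

[ɸ], [f], [f], [f]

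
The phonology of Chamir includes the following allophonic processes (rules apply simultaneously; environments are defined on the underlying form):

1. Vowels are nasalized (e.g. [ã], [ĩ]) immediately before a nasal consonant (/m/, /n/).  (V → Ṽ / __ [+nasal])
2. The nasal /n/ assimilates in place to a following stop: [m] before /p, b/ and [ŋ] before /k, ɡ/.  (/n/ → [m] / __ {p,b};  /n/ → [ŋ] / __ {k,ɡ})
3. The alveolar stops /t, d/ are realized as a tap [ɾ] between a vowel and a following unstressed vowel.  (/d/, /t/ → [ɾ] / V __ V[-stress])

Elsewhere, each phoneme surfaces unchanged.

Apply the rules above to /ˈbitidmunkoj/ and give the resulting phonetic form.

[ˈbiɾidmũŋkoj]

/b/ (word-initial): no rule targets it → [b].
/i/ (between /b/ and /t/) fails the environment for rule 1, so it stays [i].
/t/ meets the environment for rule 3 (between a vowel and a following unstressed vowel) → [ɾ].
/i/ (between /t/ and /d/) is in the target of rule 1 but the environment (before a nasal consonant) is not met → [i].
/d/ — between /i/ and /m/; rule 3 does not apply here → [d].
/m/ (between /d/ and /u/): no rule targets it → [m].
Rule 1 applies to /u/ (between /m/ and /n/: before a nasal consonant) → [ũ].
/n/ (between /u/ and /k/) occurs before a labial or velar stop → [ŋ] by rule 2.
/k/ (between /n/ and /o/) is unaffected → [k].
/o/ (between /k/ and /j/) is in the target of rule 1 but the environment (before a nasal consonant) is not met → [o].
/j/ stays [j].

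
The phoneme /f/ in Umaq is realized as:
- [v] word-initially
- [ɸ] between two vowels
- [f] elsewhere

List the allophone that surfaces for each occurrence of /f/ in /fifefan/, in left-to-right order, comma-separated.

[v], [ɸ], [ɸ]

Occurrence 1 (position 1): word-initially → [v].
Occurrence 2 (position 3): between two vowels → [ɸ].
Occurrence 3 (position 5): between two vowels → [ɸ].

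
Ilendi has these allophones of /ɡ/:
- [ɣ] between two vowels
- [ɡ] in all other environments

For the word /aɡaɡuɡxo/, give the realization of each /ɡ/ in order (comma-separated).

[ɣ], [ɣ], [ɡ]

Occurrence 1 (position 2): between two vowels → [ɣ].
Occurrence 2 (position 4): between two vowels → [ɣ].
Occurrence 3 (position 6): no conditioning environment matches → elsewhere allophone [ɡ].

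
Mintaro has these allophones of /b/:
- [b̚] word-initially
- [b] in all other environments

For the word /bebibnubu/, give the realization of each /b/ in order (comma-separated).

[b̚], [b], [b], [b]

Occurrence 1 (position 1): word-initially → [b̚].
Occurrence 2 (position 3): no conditioning environment matches → elsewhere allophone [b].
Occurrence 3 (position 5): no conditioning environment matches → elsewhere allophone [b].
Occurrence 4 (position 8): no conditioning environment matches → elsewhere allophone [b].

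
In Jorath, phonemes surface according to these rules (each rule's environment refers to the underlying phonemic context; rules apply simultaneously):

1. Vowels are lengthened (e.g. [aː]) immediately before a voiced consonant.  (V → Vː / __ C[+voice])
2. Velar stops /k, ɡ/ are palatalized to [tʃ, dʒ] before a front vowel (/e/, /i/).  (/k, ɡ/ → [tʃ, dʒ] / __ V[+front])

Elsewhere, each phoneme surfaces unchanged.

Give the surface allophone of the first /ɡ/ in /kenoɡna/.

[ɡ]

/ɡ/ (between /o/ and /n/) is in the target of rule 2 but the environment (before a front vowel) is not met → [ɡ].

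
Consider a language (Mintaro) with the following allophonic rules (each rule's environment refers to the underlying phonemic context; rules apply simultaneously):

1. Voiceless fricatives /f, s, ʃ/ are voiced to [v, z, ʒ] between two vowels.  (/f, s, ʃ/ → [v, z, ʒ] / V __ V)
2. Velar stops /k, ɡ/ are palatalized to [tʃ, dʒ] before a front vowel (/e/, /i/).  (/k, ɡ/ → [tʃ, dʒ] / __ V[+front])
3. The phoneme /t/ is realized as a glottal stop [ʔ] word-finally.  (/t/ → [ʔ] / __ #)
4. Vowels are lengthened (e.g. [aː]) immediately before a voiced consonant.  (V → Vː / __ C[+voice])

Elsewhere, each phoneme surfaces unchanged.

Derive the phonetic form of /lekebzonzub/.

/l/ stays [l].
/e/ (between /l/ and /k/) fails the environment for rule 4, so it stays [e].
/k/ meets the environment for rule 2 (before a front vowel) → [tʃ].
/e/ (between /k/ and /b/) occurs before a voiced consonant → [eː] by rule 4.
/b/ — not in any rule's target class → [b].
/z/ — not in any rule's target class → [z].
/o/ meets the environment for rule 4 (before a voiced consonant) → [oː].
/n/ (between /o/ and /z/): no rule targets it → [n].
/z/ (between /n/ and /u/) is unaffected → [z].
/u/ (between /z/ and /b/): before a voiced consonant, so rule 4 applies → [uː].
/b/ stays [b].

[letʃeːbzoːnzuːb]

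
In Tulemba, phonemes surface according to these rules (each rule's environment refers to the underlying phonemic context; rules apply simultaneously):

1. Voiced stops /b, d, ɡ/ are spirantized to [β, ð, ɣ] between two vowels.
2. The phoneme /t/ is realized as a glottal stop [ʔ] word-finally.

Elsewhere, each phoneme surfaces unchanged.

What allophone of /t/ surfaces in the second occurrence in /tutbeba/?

/t/ (between /u/ and /b/) is in the target of rule 2 but the environment (word-finally) is not met → [t].

[t]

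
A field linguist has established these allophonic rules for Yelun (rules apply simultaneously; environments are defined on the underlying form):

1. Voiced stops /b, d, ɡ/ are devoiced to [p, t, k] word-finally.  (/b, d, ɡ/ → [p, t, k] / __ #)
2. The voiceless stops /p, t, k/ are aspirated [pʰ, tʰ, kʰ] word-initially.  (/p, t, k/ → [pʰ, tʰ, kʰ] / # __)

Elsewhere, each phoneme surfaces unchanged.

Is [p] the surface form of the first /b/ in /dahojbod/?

No

/b/ (between /j/ and /o/): rule 1 targets it, but not word-finally → unchanged [b].
The actual realization is [b], not [p].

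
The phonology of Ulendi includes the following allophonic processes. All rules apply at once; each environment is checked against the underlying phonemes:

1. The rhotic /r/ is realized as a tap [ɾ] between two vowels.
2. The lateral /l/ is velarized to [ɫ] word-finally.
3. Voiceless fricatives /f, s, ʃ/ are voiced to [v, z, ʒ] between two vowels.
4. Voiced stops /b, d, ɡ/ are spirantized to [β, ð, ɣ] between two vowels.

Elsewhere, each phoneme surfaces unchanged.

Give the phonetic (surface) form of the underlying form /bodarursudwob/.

[boðaɾursudwob]

/b/ (word-initial) is in the target of rule 4 but the environment (between two vowels) is not met → [b].
/o/ (between /b/ and /d/) is unaffected → [o].
/d/ — between /o/ and /a/, between two vowels — surfaces as [ð] (rule 4).
/a/ (between /d/ and /r/): no rule targets it → [a].
/r/ (between /a/ and /u/) occurs between two vowels → [ɾ] by rule 1.
/u/ stays [u].
/r/ — between /u/ and /s/; rule 1 does not apply here → [r].
/s/ — between /r/ and /u/; rule 3 does not apply here → [s].
/u/ (between /s/ and /d/): no rule targets it → [u].
/d/ — between /u/ and /w/; rule 4 does not apply here → [d].
/w/ stays [w].
/o/ (between /w/ and /b/) is unaffected → [o].
/b/ (word-final): rule 4 targets it, but not between two vowels → unchanged [b].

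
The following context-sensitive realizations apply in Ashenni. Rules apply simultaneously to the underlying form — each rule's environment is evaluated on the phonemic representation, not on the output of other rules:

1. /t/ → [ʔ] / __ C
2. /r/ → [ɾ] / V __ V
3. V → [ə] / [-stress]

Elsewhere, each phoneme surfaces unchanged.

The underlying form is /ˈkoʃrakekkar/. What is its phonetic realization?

[ˈkoʃrəkəkkər]

/k/ (word-initial) is unaffected → [k].
/o/ (between /k/ and /ʃ/) fails the environment for rule 3, so it stays [o].
/ʃ/ (between /o/ and /r/): no rule targets it → [ʃ].
/r/ (between /ʃ/ and /a/) is in the target of rule 2 but the environment (between two vowels) is not met → [r].
/a/ — between /r/ and /k/, in an unstressed syllable — surfaces as [ə] (rule 3).
/k/ (between /a/ and /e/): no rule targets it → [k].
/e/ (between /k/ and /k/): in an unstressed syllable, so rule 3 applies → [ə].
/k/ stays [k].
/k/ (between /k/ and /a/) is unaffected → [k].
/a/ meets the environment for rule 3 (in an unstressed syllable) → [ə].
/r/ (word-final) fails the environment for rule 2, so it stays [r].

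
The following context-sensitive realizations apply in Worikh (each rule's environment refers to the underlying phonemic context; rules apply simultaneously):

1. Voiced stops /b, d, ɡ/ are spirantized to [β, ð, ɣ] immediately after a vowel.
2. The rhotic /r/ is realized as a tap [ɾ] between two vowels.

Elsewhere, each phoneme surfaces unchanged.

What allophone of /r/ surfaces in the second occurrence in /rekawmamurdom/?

[r]

/r/ — between /u/ and /d/; rule 2 does not apply here → [r].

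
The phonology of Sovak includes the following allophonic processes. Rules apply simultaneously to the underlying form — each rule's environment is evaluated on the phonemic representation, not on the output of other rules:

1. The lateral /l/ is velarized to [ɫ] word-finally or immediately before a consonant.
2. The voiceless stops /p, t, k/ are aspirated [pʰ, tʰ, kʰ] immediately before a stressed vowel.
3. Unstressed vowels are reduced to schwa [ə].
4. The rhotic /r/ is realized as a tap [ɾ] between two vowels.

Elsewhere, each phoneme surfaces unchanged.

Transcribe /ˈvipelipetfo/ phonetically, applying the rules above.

/i/ (between /v/ and /p/) is in the target of rule 3 but the environment (in an unstressed syllable) is not met → [i].
/p/ (between /i/ and /e/) fails the environment for rule 2, so it stays [p].
/e/ (between /p/ and /l/) occurs in an unstressed syllable → [ə] by rule 3.
/l/ — between /e/ and /i/; rule 1 does not apply here → [l].
Rule 3 applies to /i/ (between /l/ and /p/: in an unstressed syllable) → [ə].
/p/ (between /i/ and /e/) fails the environment for rule 2, so it stays [p].
/e/ (between /p/ and /t/) occurs in an unstressed syllable → [ə] by rule 3.
/t/ (between /e/ and /f/) fails the environment for rule 2, so it stays [t].
Rule 3 applies to /o/ (word-final: in an unstressed syllable) → [ə].

[ˈvipələpətfə]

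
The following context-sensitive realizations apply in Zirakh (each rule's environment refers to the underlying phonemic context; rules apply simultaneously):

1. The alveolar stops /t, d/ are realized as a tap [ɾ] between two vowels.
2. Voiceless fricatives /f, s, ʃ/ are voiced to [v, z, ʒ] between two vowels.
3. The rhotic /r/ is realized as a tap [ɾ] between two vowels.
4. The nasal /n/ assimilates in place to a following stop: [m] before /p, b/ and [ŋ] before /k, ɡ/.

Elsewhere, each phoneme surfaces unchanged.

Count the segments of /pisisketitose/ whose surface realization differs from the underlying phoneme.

4

Segments that undergo a rule: /s/ → [z] (rule 2); /t/ → [ɾ] (rule 1); /t/ → [ɾ] (rule 1); /s/ → [z] (rule 2).
All other segments surface unchanged.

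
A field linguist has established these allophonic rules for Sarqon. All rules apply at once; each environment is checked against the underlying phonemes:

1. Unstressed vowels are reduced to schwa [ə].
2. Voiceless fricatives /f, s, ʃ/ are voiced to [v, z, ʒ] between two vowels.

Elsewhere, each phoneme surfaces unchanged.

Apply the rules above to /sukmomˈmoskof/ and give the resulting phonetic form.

/s/ — word-initial; rule 2 does not apply here → [s].
/u/ meets the environment for rule 1 (in an unstressed syllable) → [ə].
/k/ — not in any rule's target class → [k].
/m/ (between /k/ and /o/): no rule targets it → [m].
/o/ (between /m/ and /m/) occurs in an unstressed syllable → [ə] by rule 1.
/m/ (between /o/ and /m/): no rule targets it → [m].
/m/ (between /m/ and /o/): no rule targets it → [m].
/o/ (between /m/ and /s/) fails the environment for rule 1, so it stays [o].
/s/ (between /o/ and /k/) is in the target of rule 2 but the environment (between two vowels) is not met → [s].
/k/ — not in any rule's target class → [k].
Rule 1 applies to /o/ (between /k/ and /f/: in an unstressed syllable) → [ə].
/f/ (word-final) is in the target of rule 2 but the environment (between two vowels) is not met → [f].

[səkməmˈmoskəf]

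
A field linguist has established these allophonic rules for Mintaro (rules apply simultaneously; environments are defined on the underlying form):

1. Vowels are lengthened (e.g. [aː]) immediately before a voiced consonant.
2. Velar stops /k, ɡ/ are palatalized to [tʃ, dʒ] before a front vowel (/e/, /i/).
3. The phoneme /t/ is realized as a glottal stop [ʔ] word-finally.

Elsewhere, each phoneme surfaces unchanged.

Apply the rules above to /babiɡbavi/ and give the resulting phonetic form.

[baːbiːɡbaːvi]

/b/ (word-initial): no rule targets it → [b].
/a/ (between /b/ and /b/) occurs before a voiced consonant → [aː] by rule 1.
/b/ (between /a/ and /i/): no rule targets it → [b].
Rule 1 applies to /i/ (between /b/ and /ɡ/: before a voiced consonant) → [iː].
/ɡ/ (between /i/ and /b/) is in the target of rule 2 but the environment (before a front vowel) is not met → [ɡ].
/b/ stays [b].
/a/ meets the environment for rule 1 (before a voiced consonant) → [aː].
/v/ (between /a/ and /i/): no rule targets it → [v].
/i/ — word-final; rule 1 does not apply here → [i].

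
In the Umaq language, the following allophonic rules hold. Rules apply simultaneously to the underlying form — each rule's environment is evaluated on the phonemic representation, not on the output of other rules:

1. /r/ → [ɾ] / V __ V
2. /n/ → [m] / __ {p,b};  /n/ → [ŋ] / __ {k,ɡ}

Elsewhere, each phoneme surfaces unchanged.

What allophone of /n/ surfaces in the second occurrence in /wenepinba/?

/n/ — between /i/ and /b/, before a labial or velar stop — surfaces as [m] (rule 2).

[m]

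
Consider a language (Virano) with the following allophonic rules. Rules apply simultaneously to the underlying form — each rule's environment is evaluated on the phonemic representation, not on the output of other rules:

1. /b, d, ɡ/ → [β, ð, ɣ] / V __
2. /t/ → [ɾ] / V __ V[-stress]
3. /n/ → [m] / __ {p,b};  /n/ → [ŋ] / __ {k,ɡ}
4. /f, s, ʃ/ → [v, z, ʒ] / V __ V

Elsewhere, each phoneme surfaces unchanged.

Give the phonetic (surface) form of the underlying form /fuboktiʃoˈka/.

[fuβoktiʒoˈka]

/f/ (word-initial) fails the environment for rule 4, so it stays [f].
/b/ — between /u/ and /o/, immediately after a vowel — surfaces as [β] (rule 1).
/t/ — between /k/ and /i/; rule 2 does not apply here → [t].
/ʃ/ meets the environment for rule 4 (between two vowels) → [ʒ].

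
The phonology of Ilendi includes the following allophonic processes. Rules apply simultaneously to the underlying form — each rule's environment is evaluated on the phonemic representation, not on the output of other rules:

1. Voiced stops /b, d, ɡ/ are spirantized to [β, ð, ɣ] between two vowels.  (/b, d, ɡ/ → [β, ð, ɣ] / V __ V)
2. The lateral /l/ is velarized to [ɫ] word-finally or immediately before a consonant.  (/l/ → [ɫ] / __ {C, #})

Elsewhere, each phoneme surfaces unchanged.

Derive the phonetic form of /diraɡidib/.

[diraɣiðib]

/d/ — word-initial; rule 1 does not apply here → [d].
/i/ (between /d/ and /r/): no rule targets it → [i].
/r/ (between /i/ and /a/): no rule targets it → [r].
/a/ (between /r/ and /ɡ/): no rule targets it → [a].
/ɡ/ (between /a/ and /i/) occurs between two vowels → [ɣ] by rule 1.
/i/ (between /ɡ/ and /d/): no rule targets it → [i].
Rule 1 applies to /d/ (between /i/ and /i/: between two vowels) → [ð].
/i/ stays [i].
/b/ (word-final): rule 1 targets it, but not between two vowels → unchanged [b].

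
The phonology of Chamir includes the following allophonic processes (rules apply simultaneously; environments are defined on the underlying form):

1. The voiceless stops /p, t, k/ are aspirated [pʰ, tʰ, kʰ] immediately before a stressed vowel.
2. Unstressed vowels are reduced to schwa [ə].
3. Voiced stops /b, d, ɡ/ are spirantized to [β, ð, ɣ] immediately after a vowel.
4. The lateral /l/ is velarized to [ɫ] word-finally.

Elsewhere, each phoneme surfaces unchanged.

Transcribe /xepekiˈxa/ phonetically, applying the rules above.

/x/ (word-initial) is unaffected → [x].
/e/ meets the environment for rule 2 (in an unstressed syllable) → [ə].
/p/ — between /e/ and /e/; rule 1 does not apply here → [p].
/e/ — between /p/ and /k/, in an unstressed syllable — surfaces as [ə] (rule 2).
/k/ (between /e/ and /i/) fails the environment for rule 1, so it stays [k].
/i/ (between /k/ and /x/): in an unstressed syllable, so rule 2 applies → [ə].
/x/ (between /i/ and /a/): no rule targets it → [x].
/a/ (word-final) fails the environment for rule 2, so it stays [a].

[xəpəkəˈxa]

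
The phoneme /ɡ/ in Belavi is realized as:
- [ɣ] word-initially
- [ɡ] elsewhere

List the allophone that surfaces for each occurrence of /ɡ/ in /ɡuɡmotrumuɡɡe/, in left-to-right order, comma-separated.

[ɣ], [ɡ], [ɡ], [ɡ]

Occurrence 1 (position 1): word-initially → [ɣ].
Occurrence 2 (position 3): no conditioning environment matches → elsewhere allophone [ɡ].
Occurrence 3 (position 11): no conditioning environment matches → elsewhere allophone [ɡ].
Occurrence 4 (position 12): no conditioning environment matches → elsewhere allophone [ɡ].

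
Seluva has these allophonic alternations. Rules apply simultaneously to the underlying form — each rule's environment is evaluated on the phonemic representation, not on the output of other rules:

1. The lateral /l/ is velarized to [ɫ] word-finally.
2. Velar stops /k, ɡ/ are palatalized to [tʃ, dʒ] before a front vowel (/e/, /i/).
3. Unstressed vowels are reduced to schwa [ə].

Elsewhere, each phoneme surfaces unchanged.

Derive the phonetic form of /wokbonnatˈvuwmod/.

/w/ (word-initial): no rule targets it → [w].
/o/ (between /w/ and /k/): in an unstressed syllable, so rule 3 applies → [ə].
/k/ (between /o/ and /b/) is in the target of rule 2 but the environment (before a front vowel) is not met → [k].
/b/ — not in any rule's target class → [b].
Rule 3 applies to /o/ (between /b/ and /n/: in an unstressed syllable) → [ə].
/n/ — not in any rule's target class → [n].
/n/ stays [n].
/a/ — between /n/ and /t/, in an unstressed syllable — surfaces as [ə] (rule 3).
/t/ stays [t].
/v/ (between /t/ and /u/) is unaffected → [v].
/u/ (between /v/ and /w/) is in the target of rule 3 but the environment (in an unstressed syllable) is not met → [u].
/w/ — not in any rule's target class → [w].
/m/ — not in any rule's target class → [m].
/o/ (between /m/ and /d/): in an unstressed syllable, so rule 3 applies → [ə].
/d/ (word-final): no rule targets it → [d].

[wəkbənnətˈvuwməd]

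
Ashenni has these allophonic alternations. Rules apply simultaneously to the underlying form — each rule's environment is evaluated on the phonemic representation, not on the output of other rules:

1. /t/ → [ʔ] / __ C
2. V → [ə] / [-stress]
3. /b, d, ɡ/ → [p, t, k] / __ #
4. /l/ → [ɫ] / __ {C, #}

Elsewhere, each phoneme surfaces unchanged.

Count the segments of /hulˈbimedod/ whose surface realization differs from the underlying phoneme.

5

Segments that undergo a rule: /u/ → [ə] (rule 2); /l/ → [ɫ] (rule 4); /e/ → [ə] (rule 2); /o/ → [ə] (rule 2); /d/ → [t] (rule 3).
All other segments surface unchanged.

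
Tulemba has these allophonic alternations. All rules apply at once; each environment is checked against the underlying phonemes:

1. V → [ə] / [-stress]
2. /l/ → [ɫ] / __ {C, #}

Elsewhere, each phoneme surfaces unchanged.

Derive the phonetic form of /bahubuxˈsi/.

[bəhəbəxˈsi]

Rule 1 applies to /a/ (between /b/ and /h/: in an unstressed syllable) → [ə].
/u/ (between /h/ and /b/) occurs in an unstressed syllable → [ə] by rule 1.
/u/ — between /b/ and /x/, in an unstressed syllable — surfaces as [ə] (rule 1).
/i/ (word-final) is in the target of rule 1 but the environment (in an unstressed syllable) is not met → [i].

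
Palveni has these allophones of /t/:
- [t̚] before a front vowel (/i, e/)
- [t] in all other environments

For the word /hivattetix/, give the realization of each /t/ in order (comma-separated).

[t], [t̚], [t̚]

Occurrence 1 (position 5): no conditioning environment matches → elsewhere allophone [t].
Occurrence 2 (position 6): before a front vowel (/i, e/) → [t̚].
Occurrence 3 (position 8): before a front vowel (/i, e/) → [t̚].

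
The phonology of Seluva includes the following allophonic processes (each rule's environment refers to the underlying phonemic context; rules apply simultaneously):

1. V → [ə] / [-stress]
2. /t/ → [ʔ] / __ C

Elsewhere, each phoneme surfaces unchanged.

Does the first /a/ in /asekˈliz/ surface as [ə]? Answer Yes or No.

Yes

/a/ meets the environment for rule 1 (in an unstressed syllable) → [ə].
The actual realization is [ə], which matches [ə].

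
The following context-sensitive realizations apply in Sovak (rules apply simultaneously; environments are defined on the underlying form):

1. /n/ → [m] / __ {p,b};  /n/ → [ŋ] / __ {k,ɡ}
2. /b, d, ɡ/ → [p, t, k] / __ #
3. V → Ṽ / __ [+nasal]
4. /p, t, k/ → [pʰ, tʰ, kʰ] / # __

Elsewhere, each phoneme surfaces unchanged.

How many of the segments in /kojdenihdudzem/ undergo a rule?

3

Segments that undergo a rule: /k/ → [kʰ] (rule 4); /e/ → [ẽ] (rule 3); /e/ → [ẽ] (rule 3).
All other segments surface unchanged.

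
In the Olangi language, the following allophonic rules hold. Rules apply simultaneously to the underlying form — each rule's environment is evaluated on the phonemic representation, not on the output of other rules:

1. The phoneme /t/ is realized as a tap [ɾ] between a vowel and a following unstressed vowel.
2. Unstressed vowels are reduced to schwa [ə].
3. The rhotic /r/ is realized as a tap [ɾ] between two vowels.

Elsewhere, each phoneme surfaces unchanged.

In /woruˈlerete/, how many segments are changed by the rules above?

Segments that undergo a rule: /o/ → [ə] (rule 2); /r/ → [ɾ] (rule 3); /u/ → [ə] (rule 2); /r/ → [ɾ] (rule 3); /e/ → [ə] (rule 2); /t/ → [ɾ] (rule 1); /e/ → [ə] (rule 2).
All other segments surface unchanged.

7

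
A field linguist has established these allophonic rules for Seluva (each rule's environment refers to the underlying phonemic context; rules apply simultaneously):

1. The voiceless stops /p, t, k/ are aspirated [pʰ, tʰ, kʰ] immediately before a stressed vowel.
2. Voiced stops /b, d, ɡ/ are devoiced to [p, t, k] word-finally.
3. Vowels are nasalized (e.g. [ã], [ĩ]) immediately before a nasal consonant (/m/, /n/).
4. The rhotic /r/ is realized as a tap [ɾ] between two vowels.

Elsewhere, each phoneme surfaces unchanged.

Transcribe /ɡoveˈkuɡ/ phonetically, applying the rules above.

/ɡ/ — word-initial; rule 2 does not apply here → [ɡ].
/o/ (between /ɡ/ and /v/): rule 3 targets it, but not before a nasal consonant → unchanged [o].
/v/ (between /o/ and /e/) is unaffected → [v].
/e/ (between /v/ and /k/) is in the target of rule 3 but the environment (before a nasal consonant) is not met → [e].
/k/ — between /e/ and /u/, immediately before a stressed vowel — surfaces as [kʰ] (rule 1).
/u/ (between /k/ and /ɡ/) is in the target of rule 3 but the environment (before a nasal consonant) is not met → [u].
/ɡ/ (word-final) occurs word-finally → [k] by rule 2.

[ɡoveˈkʰuk]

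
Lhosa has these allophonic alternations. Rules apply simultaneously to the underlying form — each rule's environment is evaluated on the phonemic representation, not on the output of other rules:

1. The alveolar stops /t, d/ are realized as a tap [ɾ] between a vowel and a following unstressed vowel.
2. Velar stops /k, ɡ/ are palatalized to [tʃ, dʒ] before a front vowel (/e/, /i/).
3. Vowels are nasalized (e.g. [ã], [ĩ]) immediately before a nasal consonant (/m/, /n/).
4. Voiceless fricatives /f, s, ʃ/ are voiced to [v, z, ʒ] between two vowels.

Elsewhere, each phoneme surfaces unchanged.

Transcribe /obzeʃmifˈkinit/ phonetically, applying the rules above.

/o/ — word-initial; rule 3 does not apply here → [o].
/b/ (between /o/ and /z/): no rule targets it → [b].
/z/ stays [z].
/e/ — between /z/ and /ʃ/; rule 3 does not apply here → [e].
/ʃ/ (between /e/ and /m/) fails the environment for rule 4, so it stays [ʃ].
/m/ stays [m].
/i/ (between /m/ and /f/): rule 3 targets it, but not before a nasal consonant → unchanged [i].
/f/ (between /i/ and /k/) fails the environment for rule 4, so it stays [f].
/k/ (between /f/ and /i/) occurs before a front vowel → [tʃ] by rule 2.
Rule 3 applies to /i/ (between /k/ and /n/: before a nasal consonant) → [ĩ].
/n/ (between /i/ and /i/): no rule targets it → [n].
/i/ (between /n/ and /t/) fails the environment for rule 3, so it stays [i].
/t/ (word-final): rule 1 targets it, but not between a vowel and a following unstressed vowel → unchanged [t].

[obzeʃmifˈtʃĩnit]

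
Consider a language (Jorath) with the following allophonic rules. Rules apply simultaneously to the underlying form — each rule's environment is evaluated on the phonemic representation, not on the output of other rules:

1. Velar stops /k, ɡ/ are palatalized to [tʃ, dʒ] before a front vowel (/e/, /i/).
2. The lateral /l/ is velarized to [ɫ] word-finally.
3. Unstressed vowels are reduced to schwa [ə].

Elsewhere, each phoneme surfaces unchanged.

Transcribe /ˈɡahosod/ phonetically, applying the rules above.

/ɡ/ (word-initial) is in the target of rule 1 but the environment (before a front vowel) is not met → [ɡ].
/a/ (between /ɡ/ and /h/) fails the environment for rule 3, so it stays [a].
/h/ (between /a/ and /o/) is unaffected → [h].
/o/ — between /h/ and /s/, in an unstressed syllable — surfaces as [ə] (rule 3).
/s/ — not in any rule's target class → [s].
/o/ — between /s/ and /d/, in an unstressed syllable — surfaces as [ə] (rule 3).
/d/ (word-final): no rule targets it → [d].

[ˈɡahəsəd]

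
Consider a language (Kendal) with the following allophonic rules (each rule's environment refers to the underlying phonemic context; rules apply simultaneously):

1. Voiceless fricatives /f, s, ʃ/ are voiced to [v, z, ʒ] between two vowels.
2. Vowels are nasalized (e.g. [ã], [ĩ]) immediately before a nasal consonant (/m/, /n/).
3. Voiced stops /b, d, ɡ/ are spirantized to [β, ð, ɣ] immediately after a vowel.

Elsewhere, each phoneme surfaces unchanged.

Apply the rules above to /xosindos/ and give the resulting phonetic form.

[xozĩndos]

/x/ (word-initial): no rule targets it → [x].
/o/ (between /x/ and /s/) is in the target of rule 2 but the environment (before a nasal consonant) is not met → [o].
/s/ (between /o/ and /i/): between two vowels, so rule 1 applies → [z].
/i/ — between /s/ and /n/, before a nasal consonant — surfaces as [ĩ] (rule 2).
/n/ (between /i/ and /d/) is unaffected → [n].
/d/ (between /n/ and /o/) is in the target of rule 3 but the environment (immediately after a vowel) is not met → [d].
/o/ — between /d/ and /s/; rule 2 does not apply here → [o].
/s/ — word-final; rule 1 does not apply here → [s].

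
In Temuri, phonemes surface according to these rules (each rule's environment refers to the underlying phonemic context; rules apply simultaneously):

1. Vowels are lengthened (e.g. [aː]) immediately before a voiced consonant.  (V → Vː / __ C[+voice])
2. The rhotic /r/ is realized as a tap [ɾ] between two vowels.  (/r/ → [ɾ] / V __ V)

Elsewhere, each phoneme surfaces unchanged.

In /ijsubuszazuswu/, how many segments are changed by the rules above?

3

Segments that undergo a rule: /i/ → [iː] (rule 1); /u/ → [uː] (rule 1); /a/ → [aː] (rule 1).
All other segments surface unchanged.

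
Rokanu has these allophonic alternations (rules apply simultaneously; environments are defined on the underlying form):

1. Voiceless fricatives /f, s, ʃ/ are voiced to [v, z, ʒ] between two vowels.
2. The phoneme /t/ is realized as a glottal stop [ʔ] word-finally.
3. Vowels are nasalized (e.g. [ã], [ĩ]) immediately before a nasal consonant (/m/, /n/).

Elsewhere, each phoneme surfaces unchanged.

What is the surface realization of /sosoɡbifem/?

/s/ (word-initial): rule 1 targets it, but not between two vowels → unchanged [s].
/o/ — between /s/ and /s/; rule 3 does not apply here → [o].
/s/ (between /o/ and /o/): between two vowels, so rule 1 applies → [z].
/o/ (between /s/ and /ɡ/) is in the target of rule 3 but the environment (before a nasal consonant) is not met → [o].
/ɡ/ (between /o/ and /b/): no rule targets it → [ɡ].
/b/ stays [b].
/i/ (between /b/ and /f/) is in the target of rule 3 but the environment (before a nasal consonant) is not met → [i].
/f/ (between /i/ and /e/) occurs between two vowels → [v] by rule 1.
Rule 3 applies to /e/ (between /f/ and /m/: before a nasal consonant) → [ẽ].
/m/ (word-final) is unaffected → [m].

[sozoɡbivẽm]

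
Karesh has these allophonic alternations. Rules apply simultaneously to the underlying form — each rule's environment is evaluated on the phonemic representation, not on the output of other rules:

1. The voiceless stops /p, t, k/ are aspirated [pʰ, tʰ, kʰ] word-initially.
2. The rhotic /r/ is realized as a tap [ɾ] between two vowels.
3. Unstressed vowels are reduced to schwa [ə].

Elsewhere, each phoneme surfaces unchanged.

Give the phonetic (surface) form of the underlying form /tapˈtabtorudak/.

/t/ (word-initial) occurs word-initially → [tʰ] by rule 1.
Rule 3 applies to /a/ (between /t/ and /p/: in an unstressed syllable) → [ə].
/p/ — between /a/ and /t/; rule 1 does not apply here → [p].
/t/ (between /p/ and /a/) is in the target of rule 1 but the environment (word-initially) is not met → [t].
/a/ — between /t/ and /b/; rule 3 does not apply here → [a].
/b/ (between /a/ and /t/): no rule targets it → [b].
/t/ — between /b/ and /o/; rule 1 does not apply here → [t].
/o/ (between /t/ and /r/) occurs in an unstressed syllable → [ə] by rule 3.
/r/ — between /o/ and /u/, between two vowels — surfaces as [ɾ] (rule 2).
/u/ (between /r/ and /d/): in an unstressed syllable, so rule 3 applies → [ə].
/d/ (between /u/ and /a/): no rule targets it → [d].
/a/ meets the environment for rule 3 (in an unstressed syllable) → [ə].
/k/ (word-final) is in the target of rule 1 but the environment (word-initially) is not met → [k].

[tʰəpˈtabtəɾədək]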